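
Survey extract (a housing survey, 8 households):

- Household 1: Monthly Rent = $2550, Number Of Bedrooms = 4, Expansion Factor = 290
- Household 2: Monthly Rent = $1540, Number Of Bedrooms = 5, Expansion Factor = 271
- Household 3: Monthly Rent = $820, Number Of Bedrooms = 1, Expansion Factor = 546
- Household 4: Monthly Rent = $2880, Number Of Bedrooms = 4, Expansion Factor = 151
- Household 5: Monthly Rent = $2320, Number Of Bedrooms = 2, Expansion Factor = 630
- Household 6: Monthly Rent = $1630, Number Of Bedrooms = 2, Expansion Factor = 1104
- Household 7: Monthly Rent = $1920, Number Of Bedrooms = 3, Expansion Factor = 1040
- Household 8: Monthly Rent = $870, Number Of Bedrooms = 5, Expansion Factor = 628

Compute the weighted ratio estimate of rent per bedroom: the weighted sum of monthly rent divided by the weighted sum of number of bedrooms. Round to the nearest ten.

Σ wᵢ·y = 2550×290 + 1540×271 + 820×546 + 2880×151 + 2320×630 + 1630×1104 + 1920×1040 + 870×628
  = 739500 + 417340 + 447720 + 434880 + 1461600 + 1799520 + 1996800 + 546360 = 7843720
Σ wᵢ·x = 4×290 + 5×271 + 1×546 + 4×151 + 2×630 + 2×1104 + 3×1040 + 5×628
  = 13393
Ratio = 7843720 / 13393 = 585.65818

590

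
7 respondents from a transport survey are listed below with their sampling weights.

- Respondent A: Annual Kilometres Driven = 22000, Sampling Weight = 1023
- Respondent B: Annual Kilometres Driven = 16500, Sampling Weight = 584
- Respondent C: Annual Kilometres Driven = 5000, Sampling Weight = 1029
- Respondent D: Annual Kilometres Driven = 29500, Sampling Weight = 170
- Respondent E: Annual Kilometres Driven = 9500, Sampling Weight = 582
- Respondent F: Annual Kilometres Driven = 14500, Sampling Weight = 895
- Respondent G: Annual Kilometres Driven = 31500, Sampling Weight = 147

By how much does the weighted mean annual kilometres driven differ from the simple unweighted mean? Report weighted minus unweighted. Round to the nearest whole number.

-3585

Unweighted sum = 22000 + 16500 + 5000 + 29500 + 9500 + 14500 + 31500 = 128500
Unweighted mean = 128500 / 7 = 18357.143
Weighted sum = 22000×1023 + 16500×584 + 5000×1029 + 29500×170 + 9500×582 + 14500×895 + 31500×147
  = 22506000 + 9636000 + 5145000 + 5015000 + 5529000 + 12977500 + 4630500 = 65439000
Sum of weights = 1023 + 584 + 1029 + 170 + 582 + 895 + 147 = 4430
Weighted mean = 65439000 / 4430 = 14771.783
Difference (weighted minus unweighted) = -3585.3596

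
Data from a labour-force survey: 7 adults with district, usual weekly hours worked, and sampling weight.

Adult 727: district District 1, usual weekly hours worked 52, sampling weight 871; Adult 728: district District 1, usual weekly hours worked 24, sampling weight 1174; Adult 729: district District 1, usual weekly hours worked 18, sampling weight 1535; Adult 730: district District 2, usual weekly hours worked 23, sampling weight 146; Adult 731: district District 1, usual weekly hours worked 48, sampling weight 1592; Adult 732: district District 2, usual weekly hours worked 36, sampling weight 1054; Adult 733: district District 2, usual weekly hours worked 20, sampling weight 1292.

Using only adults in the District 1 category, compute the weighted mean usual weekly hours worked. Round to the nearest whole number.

District 1 rows: 727, 728, 729, 731
Weighted sum = 52×871 + 24×1174 + 18×1535 + 48×1592
  = 45292 + 28176 + 27630 + 76416 = 177514
Sum of weights = 871 + 1174 + 1535 + 1592 = 5172
Weighted mean = 177514 / 5172 = 34.322119

34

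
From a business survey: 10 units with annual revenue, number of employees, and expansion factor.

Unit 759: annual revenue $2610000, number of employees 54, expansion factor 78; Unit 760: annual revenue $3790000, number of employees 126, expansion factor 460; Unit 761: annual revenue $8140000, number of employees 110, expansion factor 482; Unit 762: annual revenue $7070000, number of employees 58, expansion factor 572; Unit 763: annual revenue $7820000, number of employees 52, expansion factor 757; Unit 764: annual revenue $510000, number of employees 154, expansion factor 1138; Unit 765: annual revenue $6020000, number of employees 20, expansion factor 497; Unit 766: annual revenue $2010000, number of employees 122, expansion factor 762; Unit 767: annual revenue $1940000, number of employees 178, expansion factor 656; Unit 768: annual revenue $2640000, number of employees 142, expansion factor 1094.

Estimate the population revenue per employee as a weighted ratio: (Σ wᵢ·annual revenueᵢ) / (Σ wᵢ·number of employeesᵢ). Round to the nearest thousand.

Σ wᵢ·y = 25098980000
Σ wᵢ·x = 54×78 + 126×460 + 110×482 + 58×572 + 52×757 + 154×1138 + 20×497 + 122×762 + 178×656 + 142×1094
  = 4212 + 57960 + 53020 + 33176 + 39364 + 175252 + 9940 + 92964 + 116768 + 155348 = 738004
Ratio = 25098980000 / 738004 = 34009.274

34000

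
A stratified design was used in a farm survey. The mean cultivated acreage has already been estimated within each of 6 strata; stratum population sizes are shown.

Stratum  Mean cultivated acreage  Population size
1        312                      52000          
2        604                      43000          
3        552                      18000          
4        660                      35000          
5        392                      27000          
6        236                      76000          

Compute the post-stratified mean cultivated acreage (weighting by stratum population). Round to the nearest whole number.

Σ Nₕ·x̄ₕ = 312×52000 + 604×43000 + 552×18000 + 660×35000 + 392×27000 + 236×76000
  = 16224000 + 25972000 + 9936000 + 23100000 + 10584000 + 17936000 = 103752000
Σ Nₕ = 52000 + 43000 + 18000 + 35000 + 27000 + 76000 = 251000
Overall mean = 103752000 / 251000 = 413.35458

413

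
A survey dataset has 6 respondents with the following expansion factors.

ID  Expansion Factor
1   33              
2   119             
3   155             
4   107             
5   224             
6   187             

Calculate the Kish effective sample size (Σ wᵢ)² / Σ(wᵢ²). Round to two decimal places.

Σ wᵢ = 33 + 119 + 155 + 107 + 224 + 187 = 825
Σ wᵢ² = 1089 + 14161 + 24025 + 11449 + 50176 + 34969 = 135869
n_eff = 825² / 135869 = 680625 / 135869 = 5.0094208

5.01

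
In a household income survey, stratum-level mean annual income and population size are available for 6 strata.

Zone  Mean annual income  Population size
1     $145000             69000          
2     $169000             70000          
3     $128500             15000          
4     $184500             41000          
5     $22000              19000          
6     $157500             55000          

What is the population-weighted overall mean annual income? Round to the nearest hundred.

Σ Nₕ·x̄ₕ = 40407500000
Σ Nₕ = 69000 + 70000 + 15000 + 41000 + 19000 + 55000 = 269000
Overall mean = 40407500000 / 269000 = 150213.75

150200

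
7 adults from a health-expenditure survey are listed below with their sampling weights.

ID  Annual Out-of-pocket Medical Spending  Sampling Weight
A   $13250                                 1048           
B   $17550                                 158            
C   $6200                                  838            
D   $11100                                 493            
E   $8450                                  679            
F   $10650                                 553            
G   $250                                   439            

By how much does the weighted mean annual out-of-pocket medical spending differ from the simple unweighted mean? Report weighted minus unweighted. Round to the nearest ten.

Unweighted sum = 67450
Unweighted mean = 67450 / 7 = 9635.7143
Weighted sum = 39063550
Sum of weights = 1048 + 158 + 838 + 493 + 679 + 553 + 439 = 4208
Weighted mean = 39063550 / 4208 = 9283.163
Difference (weighted minus unweighted) = -352.55126

-350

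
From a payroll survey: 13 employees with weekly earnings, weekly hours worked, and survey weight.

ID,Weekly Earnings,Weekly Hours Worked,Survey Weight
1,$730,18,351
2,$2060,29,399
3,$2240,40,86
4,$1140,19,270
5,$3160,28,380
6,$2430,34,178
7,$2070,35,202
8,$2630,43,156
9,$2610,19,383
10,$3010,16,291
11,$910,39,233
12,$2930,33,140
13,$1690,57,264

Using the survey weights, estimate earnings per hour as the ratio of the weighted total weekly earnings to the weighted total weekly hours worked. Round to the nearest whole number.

Σ wᵢ·y = 6984300
Σ wᵢ·x = 97617
Ratio = 6984300 / 97617 = 71.547989

72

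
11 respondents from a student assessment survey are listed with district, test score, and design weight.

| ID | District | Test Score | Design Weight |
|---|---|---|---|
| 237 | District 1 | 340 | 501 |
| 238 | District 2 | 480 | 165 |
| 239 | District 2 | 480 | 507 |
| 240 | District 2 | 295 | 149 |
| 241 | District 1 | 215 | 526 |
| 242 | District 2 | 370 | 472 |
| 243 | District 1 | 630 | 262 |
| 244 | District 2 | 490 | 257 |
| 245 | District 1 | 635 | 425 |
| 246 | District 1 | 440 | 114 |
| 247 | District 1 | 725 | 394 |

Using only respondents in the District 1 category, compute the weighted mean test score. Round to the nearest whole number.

474

District 1 rows: 237, 241, 243, 245, 246, 247
Weighted sum = 340×501 + 215×526 + 630×262 + 635×425 + 440×114 + 725×394
  = 170340 + 113090 + 165060 + 269875 + 50160 + 285650 = 1054175
Sum of weights = 501 + 526 + 262 + 425 + 114 + 394 = 2222
Weighted mean = 1054175 / 2222 = 474.42619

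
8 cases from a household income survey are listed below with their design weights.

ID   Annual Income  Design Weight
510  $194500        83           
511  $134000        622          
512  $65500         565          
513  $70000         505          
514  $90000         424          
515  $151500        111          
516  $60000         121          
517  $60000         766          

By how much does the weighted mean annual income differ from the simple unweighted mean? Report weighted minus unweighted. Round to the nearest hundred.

Unweighted sum = 194500 + 134000 + 65500 + 70000 + 90000 + 151500 + 60000 + 60000 = 825500
Unweighted mean = 825500 / 8 = 103187.5
Weighted sum = 194500×83 + 134000×622 + 65500×565 + 70000×505 + 90000×424 + 151500×111 + 60000×121 + 60000×766
  = 16143500 + 83348000 + 37007500 + 35350000 + 38160000 + 16816500 + 7260000 + 45960000 = 280045500
Sum of weights = 3197
Weighted mean = 280045500 / 3197 = 87596.34
Difference (weighted minus unweighted) = -15591.16

-15600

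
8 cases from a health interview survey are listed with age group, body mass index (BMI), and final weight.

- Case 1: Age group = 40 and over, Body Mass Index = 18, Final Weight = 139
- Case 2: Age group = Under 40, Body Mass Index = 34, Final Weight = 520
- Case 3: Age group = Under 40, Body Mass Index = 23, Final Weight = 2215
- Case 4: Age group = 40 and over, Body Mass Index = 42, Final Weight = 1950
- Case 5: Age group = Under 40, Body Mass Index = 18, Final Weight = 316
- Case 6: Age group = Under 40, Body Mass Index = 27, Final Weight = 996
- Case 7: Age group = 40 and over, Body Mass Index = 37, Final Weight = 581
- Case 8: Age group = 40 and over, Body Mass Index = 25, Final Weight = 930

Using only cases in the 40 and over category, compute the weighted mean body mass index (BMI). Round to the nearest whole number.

36

40 and over rows: 1, 4, 7, 8
Weighted sum = 129149
Sum of weights = 139 + 1950 + 581 + 930 = 3600
Weighted mean = 129149 / 3600 = 35.874722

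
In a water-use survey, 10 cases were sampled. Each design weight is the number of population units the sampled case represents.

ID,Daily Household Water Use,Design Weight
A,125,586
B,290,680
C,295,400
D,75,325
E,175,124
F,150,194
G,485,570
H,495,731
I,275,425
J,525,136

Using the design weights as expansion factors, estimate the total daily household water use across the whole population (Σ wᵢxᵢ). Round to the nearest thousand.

1290000

Weighted total = 125×586 + 290×680 + 295×400 + 75×325 + 175×124 + 150×194 + 485×570 + 495×731 + 275×425 + 525×136
  = 1290195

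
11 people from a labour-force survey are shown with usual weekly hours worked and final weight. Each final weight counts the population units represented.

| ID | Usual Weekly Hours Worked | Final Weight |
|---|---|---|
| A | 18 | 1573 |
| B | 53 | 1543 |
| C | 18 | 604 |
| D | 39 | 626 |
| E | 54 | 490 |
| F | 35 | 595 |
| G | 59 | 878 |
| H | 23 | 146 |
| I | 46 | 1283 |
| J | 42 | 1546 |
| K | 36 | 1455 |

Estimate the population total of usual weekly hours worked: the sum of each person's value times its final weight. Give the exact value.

Weighted total = 18×1573 + 53×1543 + 18×604 + 39×626 + 54×490 + 35×595 + 59×878 + 23×146 + 46×1283 + 42×1546 + 36×1455
  = 28314 + 81779 + 10872 + 24414 + 26460 + 20825 + 51802 + 3358 + 59018 + 64932 + 52380 = 424154

424154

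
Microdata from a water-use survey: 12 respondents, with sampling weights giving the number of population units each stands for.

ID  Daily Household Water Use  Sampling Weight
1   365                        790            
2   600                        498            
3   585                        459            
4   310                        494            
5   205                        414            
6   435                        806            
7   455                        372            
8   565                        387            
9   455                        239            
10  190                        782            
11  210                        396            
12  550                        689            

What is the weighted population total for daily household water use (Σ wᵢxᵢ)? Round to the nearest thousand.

2552000

Weighted total = 365×790 + 600×498 + 585×459 + 310×494 + 205×414 + 435×806 + 455×372 + 565×387 + 455×239 + 190×782 + 210×396 + 550×689
  = 288350 + 298800 + 268515 + 153140 + 84870 + 350610 + 169260 + 218655 + 108745 + 148580 + 83160 + 378950 = 2551635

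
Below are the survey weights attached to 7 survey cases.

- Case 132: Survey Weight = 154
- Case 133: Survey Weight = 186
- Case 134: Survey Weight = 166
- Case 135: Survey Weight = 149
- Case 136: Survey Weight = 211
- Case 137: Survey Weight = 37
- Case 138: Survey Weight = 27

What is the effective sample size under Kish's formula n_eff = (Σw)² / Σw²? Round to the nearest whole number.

6

Σ wᵢ = 154 + 186 + 166 + 149 + 211 + 37 + 27 = 930
Σ wᵢ² = 23716 + 34596 + 27556 + 22201 + 44521 + 1369 + 729 = 154688
n_eff = 930² / 154688 = 864900 / 154688 = 5.5912547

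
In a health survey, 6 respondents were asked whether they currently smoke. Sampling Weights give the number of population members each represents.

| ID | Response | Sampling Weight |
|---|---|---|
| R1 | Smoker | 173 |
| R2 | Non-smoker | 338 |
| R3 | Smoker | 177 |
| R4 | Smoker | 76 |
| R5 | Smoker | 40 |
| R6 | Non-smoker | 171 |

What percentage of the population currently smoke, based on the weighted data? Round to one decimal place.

Sum of weights for 'Smoker' = 173 + 177 + 76 + 40 = 466
Total weight = 173 + 338 + 177 + 76 + 40 + 171 = 975
Weighted proportion = 466 / 975 = 0.47794872 → 47.794872%

47.8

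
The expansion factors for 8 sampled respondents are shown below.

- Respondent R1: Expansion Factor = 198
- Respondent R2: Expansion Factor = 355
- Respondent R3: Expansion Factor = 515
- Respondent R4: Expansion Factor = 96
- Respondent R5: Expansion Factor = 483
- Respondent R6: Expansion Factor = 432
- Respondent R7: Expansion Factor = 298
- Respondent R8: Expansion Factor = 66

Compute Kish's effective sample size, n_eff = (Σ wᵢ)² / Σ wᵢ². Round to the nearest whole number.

6

Σ wᵢ = 198 + 355 + 515 + 96 + 483 + 432 + 298 + 66 = 2443
Σ wᵢ² = 39204 + 126025 + 265225 + 9216 + 233289 + 186624 + 88804 + 4356 = 952743
n_eff = 2443² / 952743 = 5968249 / 952743 = 6.2642801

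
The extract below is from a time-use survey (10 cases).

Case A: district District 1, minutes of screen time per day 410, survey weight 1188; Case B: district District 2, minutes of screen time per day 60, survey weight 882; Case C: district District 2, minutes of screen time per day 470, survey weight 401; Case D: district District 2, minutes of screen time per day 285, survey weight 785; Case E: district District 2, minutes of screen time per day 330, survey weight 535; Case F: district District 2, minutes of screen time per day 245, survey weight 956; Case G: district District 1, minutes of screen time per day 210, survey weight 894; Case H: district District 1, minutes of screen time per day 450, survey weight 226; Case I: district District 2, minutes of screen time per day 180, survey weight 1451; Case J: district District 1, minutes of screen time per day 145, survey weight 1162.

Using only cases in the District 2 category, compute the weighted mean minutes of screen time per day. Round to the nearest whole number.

227

District 2 rows: B, C, D, E, F, I
Weighted sum = 60×882 + 470×401 + 285×785 + 330×535 + 245×956 + 180×1451
  = 52920 + 188470 + 223725 + 176550 + 234220 + 261180 = 1137065
Sum of weights = 882 + 401 + 785 + 535 + 956 + 1451 = 5010
Weighted mean = 1137065 / 5010 = 226.95908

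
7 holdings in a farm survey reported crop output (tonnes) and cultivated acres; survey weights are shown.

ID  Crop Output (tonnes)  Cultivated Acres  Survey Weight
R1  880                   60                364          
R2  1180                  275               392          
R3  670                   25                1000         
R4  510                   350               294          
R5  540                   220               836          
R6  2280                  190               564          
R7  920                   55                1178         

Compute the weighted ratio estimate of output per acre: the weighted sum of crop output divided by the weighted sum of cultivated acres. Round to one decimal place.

Σ wᵢ·y = 4423940
Σ wᵢ·x = 60×364 + 275×392 + 25×1000 + 350×294 + 220×836 + 190×564 + 55×1178
  = 613410
Ratio = 4423940 / 613410 = 7.2120441

7.2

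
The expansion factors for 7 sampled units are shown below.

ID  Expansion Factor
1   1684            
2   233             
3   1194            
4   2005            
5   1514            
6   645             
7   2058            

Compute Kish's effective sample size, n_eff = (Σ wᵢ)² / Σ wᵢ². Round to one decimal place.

5.7

Σ wᵢ = 1684 + 233 + 1194 + 2005 + 1514 + 645 + 2058 = 9333
Σ wᵢ² = 2835856 + 54289 + 1425636 + 4020025 + 2292196 + 416025 + 4235364 = 15279391
n_eff = 9333² / 15279391 = 87104889 / 15279391 = 5.700809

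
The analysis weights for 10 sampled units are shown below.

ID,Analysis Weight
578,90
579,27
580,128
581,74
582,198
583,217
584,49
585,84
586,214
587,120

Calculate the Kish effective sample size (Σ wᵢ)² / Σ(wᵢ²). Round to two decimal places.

7.73

Σ wᵢ = 90 + 27 + 128 + 74 + 198 + 217 + 49 + 84 + 214 + 120 = 1201
Σ wᵢ² = 8100 + 729 + 16384 + 5476 + 39204 + 47089 + 2401 + 7056 + 45796 + 14400 = 186635
n_eff = 1201² / 186635 = 1442401 / 186635 = 7.7284593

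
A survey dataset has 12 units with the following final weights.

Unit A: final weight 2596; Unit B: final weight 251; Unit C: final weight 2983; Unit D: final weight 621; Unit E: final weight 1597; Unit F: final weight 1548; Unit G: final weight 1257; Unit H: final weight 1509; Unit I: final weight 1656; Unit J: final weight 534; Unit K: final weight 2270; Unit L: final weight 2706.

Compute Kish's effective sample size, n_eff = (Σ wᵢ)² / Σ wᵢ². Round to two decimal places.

Σ wᵢ = 2596 + 251 + 2983 + 621 + 1597 + 1548 + 1257 + 1509 + 1656 + 534 + 2270 + 2706 = 19528
Σ wᵢ² = 40392818
n_eff = 19528² / 40392818 = 381342784 / 40392818 = 9.4408561

9.44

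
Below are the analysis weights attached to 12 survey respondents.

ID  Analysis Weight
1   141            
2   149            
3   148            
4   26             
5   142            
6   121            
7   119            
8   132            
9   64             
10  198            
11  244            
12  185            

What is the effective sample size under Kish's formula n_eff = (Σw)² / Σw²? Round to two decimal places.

10.39

Σ wᵢ = 141 + 149 + 148 + 26 + 142 + 121 + 119 + 132 + 64 + 198 + 244 + 185 = 1669
Σ wᵢ² = 268113
n_eff = 1669² / 268113 = 2785561 / 268113 = 10.389504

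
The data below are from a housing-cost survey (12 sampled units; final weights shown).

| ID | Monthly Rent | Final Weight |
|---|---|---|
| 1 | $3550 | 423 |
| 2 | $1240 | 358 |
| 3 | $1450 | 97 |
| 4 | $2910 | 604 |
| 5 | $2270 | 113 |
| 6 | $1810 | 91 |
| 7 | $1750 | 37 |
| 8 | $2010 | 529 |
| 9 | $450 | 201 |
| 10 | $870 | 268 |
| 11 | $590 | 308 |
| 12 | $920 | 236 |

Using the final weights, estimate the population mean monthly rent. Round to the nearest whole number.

Weighted sum = 3550×423 + 1240×358 + 1450×97 + 2910×604 + 2270×113 + 1810×91 + 1750×37 + 2010×529 + 450×201 + 870×268 + 590×308 + 920×236
  = 1501650 + 443920 + 140650 + 1757640 + 256510 + 164710 + 64750 + 1063290 + 90450 + 233160 + 181720 + 217120 = 6115570
Sum of weights = 423 + 358 + 97 + 604 + 113 + 91 + 37 + 529 + 201 + 268 + 308 + 236 = 3265
Weighted mean = 6115570 / 3265 = 1873.0689

1873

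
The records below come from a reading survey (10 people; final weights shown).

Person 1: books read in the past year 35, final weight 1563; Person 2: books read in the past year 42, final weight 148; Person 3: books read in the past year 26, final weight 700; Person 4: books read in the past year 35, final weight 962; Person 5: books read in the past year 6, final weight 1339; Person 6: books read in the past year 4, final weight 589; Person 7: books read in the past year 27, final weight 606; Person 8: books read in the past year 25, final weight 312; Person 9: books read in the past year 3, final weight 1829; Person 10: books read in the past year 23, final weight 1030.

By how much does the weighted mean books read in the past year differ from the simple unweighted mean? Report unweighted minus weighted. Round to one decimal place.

3.2

Unweighted sum = 35 + 42 + 26 + 35 + 6 + 4 + 27 + 25 + 3 + 23 = 226
Unweighted mean = 226 / 10 = 22.6
Weighted sum = 35×1563 + 42×148 + 26×700 + 35×962 + 6×1339 + 4×589 + 27×606 + 25×312 + 3×1829 + 23×1030
  = 54705 + 6216 + 18200 + 33670 + 8034 + 2356 + 16362 + 7800 + 5487 + 23690 = 176520
Sum of weights = 1563 + 148 + 700 + 962 + 1339 + 589 + 606 + 312 + 1829 + 1030 = 9078
Weighted mean = 176520 / 9078 = 19.444812
Difference (unweighted minus weighted) = 3.1551884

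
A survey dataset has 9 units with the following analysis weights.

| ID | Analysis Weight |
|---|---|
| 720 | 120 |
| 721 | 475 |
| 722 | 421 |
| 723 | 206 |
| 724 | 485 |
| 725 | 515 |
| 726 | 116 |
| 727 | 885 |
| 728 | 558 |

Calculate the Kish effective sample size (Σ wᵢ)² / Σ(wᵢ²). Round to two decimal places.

Σ wᵢ = 120 + 475 + 421 + 206 + 485 + 515 + 116 + 885 + 558 = 3781
Σ wᵢ² = 14400 + 225625 + 177241 + 42436 + 235225 + 265225 + 13456 + 783225 + 311364 = 2068197
n_eff = 3781² / 2068197 = 14295961 / 2068197 = 6.9122821

6.91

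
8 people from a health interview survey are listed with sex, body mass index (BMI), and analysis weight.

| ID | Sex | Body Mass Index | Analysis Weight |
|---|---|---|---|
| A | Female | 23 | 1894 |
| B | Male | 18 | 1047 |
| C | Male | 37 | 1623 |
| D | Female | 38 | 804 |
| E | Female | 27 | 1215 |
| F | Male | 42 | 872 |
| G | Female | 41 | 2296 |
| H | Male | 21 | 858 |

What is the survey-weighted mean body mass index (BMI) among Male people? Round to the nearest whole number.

30

Male rows: B, C, F, H
Weighted sum = 18×1047 + 37×1623 + 42×872 + 21×858
  = 18846 + 60051 + 36624 + 18018 = 133539
Sum of weights = 4400
Weighted mean = 133539 / 4400 = 30.349773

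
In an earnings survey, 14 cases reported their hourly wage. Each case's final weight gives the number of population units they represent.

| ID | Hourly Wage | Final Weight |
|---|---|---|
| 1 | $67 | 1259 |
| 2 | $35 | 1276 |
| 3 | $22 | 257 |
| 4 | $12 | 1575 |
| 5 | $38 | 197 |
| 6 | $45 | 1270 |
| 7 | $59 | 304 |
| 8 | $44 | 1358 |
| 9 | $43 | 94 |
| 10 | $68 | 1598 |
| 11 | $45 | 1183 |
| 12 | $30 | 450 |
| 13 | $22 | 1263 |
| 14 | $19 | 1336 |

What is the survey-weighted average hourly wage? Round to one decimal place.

Weighted sum = 528502
Sum of weights = 13420
Weighted mean = 528502 / 13420 = 39.381669

39.4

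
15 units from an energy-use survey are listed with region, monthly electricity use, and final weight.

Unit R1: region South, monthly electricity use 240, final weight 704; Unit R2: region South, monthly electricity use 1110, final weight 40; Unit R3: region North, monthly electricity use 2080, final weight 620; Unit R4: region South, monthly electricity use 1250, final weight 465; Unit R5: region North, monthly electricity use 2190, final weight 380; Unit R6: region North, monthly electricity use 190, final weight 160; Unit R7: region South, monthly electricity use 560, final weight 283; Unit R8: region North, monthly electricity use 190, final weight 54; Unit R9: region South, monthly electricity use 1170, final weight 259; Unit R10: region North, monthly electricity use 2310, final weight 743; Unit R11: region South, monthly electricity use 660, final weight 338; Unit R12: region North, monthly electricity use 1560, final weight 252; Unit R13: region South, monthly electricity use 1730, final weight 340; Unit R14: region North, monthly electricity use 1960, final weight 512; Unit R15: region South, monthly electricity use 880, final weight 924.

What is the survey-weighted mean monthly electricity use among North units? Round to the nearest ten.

North rows: R3, R5, R6, R8, R10, R12, R14
Weighted sum = 2080×620 + 2190×380 + 190×160 + 190×54 + 2310×743 + 1560×252 + 1960×512
  = 1289600 + 832200 + 30400 + 10260 + 1716330 + 393120 + 1003520 = 5275430
Sum of weights = 620 + 380 + 160 + 54 + 743 + 252 + 512 = 2721
Weighted mean = 5275430 / 2721 = 1938.7835

1940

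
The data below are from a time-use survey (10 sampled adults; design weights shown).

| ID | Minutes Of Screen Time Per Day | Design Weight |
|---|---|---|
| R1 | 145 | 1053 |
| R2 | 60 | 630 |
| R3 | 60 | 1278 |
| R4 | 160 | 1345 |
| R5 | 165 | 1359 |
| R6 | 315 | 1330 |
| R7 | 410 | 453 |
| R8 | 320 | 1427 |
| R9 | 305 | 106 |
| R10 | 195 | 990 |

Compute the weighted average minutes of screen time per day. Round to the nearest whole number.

Weighted sum = 145×1053 + 60×630 + 60×1278 + 160×1345 + 165×1359 + 315×1330 + 410×453 + 320×1427 + 305×106 + 195×990
  = 152685 + 37800 + 76680 + 215200 + 224235 + 418950 + 185730 + 456640 + 32330 + 193050 = 1993300
Sum of weights = 1053 + 630 + 1278 + 1345 + 1359 + 1330 + 453 + 1427 + 106 + 990 = 9971
Weighted mean = 1993300 / 9971 = 199.90974

200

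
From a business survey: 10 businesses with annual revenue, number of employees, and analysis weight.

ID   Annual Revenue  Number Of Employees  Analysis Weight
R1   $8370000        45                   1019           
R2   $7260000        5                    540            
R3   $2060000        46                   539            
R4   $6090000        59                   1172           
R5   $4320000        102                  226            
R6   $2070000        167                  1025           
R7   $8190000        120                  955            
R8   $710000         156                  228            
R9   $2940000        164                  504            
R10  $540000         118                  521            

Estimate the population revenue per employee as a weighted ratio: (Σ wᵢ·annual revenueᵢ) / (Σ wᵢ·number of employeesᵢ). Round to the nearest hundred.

53200

Σ wᵢ·y = 8370000×1019 + 7260000×540 + 2060000×539 + 6090000×1172 + 4320000×226 + 2070000×1025 + 8190000×955 + 710000×228 + 2940000×504 + 540000×521
  = 33541750000
Σ wᵢ·x = 45×1019 + 5×540 + 46×539 + 59×1172 + 102×226 + 167×1025 + 120×955 + 156×228 + 164×504 + 118×521
  = 45855 + 2700 + 24794 + 69148 + 23052 + 171175 + 114600 + 35568 + 82656 + 61478 = 631026
Ratio = 33541750000 / 631026 = 53154.307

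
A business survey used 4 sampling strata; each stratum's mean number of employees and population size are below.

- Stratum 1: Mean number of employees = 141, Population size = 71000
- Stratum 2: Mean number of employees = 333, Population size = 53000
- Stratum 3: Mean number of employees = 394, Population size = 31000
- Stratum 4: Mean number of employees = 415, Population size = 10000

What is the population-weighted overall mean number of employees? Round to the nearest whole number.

Σ Nₕ·x̄ₕ = 141×71000 + 333×53000 + 394×31000 + 415×10000
  = 44024000
Σ Nₕ = 71000 + 53000 + 31000 + 10000 = 165000
Overall mean = 44024000 / 165000 = 266.81212

267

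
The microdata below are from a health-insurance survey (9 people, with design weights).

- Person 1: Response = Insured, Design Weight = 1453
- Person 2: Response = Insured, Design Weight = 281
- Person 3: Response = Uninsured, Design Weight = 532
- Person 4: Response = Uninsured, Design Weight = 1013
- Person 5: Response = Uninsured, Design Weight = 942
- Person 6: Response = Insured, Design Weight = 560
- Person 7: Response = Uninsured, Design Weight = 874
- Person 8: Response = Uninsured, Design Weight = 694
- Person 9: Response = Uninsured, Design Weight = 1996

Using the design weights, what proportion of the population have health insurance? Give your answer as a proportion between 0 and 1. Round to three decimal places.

0.275

Sum of weights for 'Insured' = 1453 + 281 + 560 = 2294
Total weight = 8345
Weighted proportion = 2294 / 8345 = 0.27489515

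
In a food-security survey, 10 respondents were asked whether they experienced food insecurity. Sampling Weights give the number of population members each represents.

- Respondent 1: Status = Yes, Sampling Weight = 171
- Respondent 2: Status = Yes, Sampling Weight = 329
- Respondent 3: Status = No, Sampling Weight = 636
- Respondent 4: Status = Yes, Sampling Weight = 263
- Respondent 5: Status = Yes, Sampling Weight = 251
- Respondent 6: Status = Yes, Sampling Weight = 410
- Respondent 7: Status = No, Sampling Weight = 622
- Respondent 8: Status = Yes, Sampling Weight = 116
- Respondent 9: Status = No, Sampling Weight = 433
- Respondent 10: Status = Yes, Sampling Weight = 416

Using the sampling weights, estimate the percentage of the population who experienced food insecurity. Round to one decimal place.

53.6

Sum of weights for 'Yes' = 171 + 329 + 263 + 251 + 410 + 116 + 416 = 1956
Total weight = 171 + 329 + 636 + 263 + 251 + 410 + 622 + 116 + 433 + 416 = 3647
Weighted proportion = 1956 / 3647 = 0.53633123 → 53.633123%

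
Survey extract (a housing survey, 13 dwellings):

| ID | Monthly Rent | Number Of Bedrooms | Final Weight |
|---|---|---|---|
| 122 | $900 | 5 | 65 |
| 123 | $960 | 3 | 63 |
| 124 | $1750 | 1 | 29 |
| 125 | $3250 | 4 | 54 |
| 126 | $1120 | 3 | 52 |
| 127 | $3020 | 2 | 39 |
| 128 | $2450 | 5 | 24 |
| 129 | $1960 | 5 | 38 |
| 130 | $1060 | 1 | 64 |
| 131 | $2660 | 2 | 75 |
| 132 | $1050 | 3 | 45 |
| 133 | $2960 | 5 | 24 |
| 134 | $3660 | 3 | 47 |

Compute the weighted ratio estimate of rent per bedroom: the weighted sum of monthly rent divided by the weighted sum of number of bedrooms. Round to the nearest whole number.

634

Σ wᵢ·y = 1212180
Σ wᵢ·x = 1913
Ratio = 1212180 / 1913 = 633.65395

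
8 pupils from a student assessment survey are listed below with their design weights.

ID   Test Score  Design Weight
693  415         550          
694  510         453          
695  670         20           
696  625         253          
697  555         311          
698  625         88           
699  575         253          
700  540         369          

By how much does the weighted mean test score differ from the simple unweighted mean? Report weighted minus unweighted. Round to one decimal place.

Unweighted sum = 415 + 510 + 670 + 625 + 555 + 625 + 575 + 540 = 4515
Unweighted mean = 4515 / 8 = 564.375
Weighted sum = 415×550 + 510×453 + 670×20 + 625×253 + 555×311 + 625×88 + 575×253 + 540×369
  = 228250 + 231030 + 13400 + 158125 + 172605 + 55000 + 145475 + 199260 = 1203145
Sum of weights = 2297
Weighted mean = 1203145 / 2297 = 523.78973
Difference (weighted minus unweighted) = -40.585274

-40.6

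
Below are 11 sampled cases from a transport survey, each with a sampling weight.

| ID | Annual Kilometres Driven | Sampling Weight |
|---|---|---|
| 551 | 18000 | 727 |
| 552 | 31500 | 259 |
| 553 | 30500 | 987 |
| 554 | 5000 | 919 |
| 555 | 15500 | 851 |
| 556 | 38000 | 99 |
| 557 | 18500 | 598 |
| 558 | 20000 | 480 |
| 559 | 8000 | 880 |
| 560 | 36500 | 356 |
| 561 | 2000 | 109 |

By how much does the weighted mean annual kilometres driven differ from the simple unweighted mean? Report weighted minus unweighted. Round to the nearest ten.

-2150

Unweighted sum = 18000 + 31500 + 30500 + 5000 + 15500 + 38000 + 18500 + 20000 + 8000 + 36500 + 2000 = 223500
Unweighted mean = 223500 / 11 = 20318.182
Weighted sum = 18000×727 + 31500×259 + 30500×987 + 5000×919 + 15500×851 + 38000×99 + 18500×598 + 20000×480 + 8000×880 + 36500×356 + 2000×109
  = 113810500
Sum of weights = 727 + 259 + 987 + 919 + 851 + 99 + 598 + 480 + 880 + 356 + 109 = 6265
Weighted mean = 113810500 / 6265 = 18166.081
Difference (weighted minus unweighted) = -2152.1004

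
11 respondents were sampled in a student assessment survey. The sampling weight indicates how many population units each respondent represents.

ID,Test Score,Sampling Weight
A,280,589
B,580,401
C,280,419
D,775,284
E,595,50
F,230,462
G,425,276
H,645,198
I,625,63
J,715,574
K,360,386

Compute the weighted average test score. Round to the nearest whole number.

460

Weighted sum = 280×589 + 580×401 + 280×419 + 775×284 + 595×50 + 230×462 + 425×276 + 645×198 + 625×63 + 715×574 + 360×386
  = 1704685
Sum of weights = 589 + 401 + 419 + 284 + 50 + 462 + 276 + 198 + 63 + 574 + 386 = 3702
Weighted mean = 1704685 / 3702 = 460.47677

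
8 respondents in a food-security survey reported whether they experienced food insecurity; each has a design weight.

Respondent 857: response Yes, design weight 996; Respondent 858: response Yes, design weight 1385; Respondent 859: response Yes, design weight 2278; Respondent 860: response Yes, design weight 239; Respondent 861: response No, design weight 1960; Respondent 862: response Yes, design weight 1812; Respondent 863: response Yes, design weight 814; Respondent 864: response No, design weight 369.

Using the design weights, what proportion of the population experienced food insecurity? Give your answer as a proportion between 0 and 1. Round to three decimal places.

Sum of weights for 'Yes' = 996 + 1385 + 2278 + 239 + 1812 + 814 = 7524
Total weight = 996 + 1385 + 2278 + 239 + 1960 + 1812 + 814 + 369 = 9853
Weighted proportion = 7524 / 9853 = 0.76362529

0.764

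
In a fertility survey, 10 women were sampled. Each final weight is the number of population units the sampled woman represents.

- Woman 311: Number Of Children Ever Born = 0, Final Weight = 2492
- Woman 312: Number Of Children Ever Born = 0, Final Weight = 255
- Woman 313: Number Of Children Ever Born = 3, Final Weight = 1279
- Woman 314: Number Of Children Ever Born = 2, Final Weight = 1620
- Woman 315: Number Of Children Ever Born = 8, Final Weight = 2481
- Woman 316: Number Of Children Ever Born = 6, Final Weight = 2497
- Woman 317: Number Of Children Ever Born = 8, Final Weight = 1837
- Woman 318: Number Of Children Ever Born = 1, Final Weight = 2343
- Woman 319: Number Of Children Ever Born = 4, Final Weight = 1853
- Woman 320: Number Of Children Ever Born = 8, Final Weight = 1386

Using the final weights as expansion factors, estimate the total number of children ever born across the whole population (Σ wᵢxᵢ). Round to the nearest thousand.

Weighted total = 0×2492 + 0×255 + 3×1279 + 2×1620 + 8×2481 + 6×2497 + 8×1837 + 1×2343 + 4×1853 + 8×1386
  = 77446

77000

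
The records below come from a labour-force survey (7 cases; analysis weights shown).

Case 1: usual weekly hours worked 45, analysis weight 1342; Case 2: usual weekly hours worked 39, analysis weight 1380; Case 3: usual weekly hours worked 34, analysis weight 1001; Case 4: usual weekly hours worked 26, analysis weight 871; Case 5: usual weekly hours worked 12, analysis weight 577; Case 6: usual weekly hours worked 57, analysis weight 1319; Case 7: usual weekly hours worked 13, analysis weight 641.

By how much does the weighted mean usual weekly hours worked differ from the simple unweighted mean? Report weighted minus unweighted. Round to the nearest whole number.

Unweighted sum = 45 + 39 + 34 + 26 + 12 + 57 + 13 = 226
Unweighted mean = 226 / 7 = 32.285714
Weighted sum = 45×1342 + 39×1380 + 34×1001 + 26×871 + 12×577 + 57×1319 + 13×641
  = 261330
Sum of weights = 1342 + 1380 + 1001 + 871 + 577 + 1319 + 641 = 7131
Weighted mean = 261330 / 7131 = 36.647034
Difference (weighted minus unweighted) = 4.3613198

4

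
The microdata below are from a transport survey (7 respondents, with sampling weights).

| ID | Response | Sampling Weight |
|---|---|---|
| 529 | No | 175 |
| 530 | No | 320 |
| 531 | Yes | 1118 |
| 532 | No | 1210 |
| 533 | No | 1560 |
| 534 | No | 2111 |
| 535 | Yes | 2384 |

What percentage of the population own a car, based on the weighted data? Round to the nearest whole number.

Sum of weights for 'Yes' = 1118 + 2384 = 3502
Total weight = 175 + 320 + 1118 + 1210 + 1560 + 2111 + 2384 = 8878
Weighted proportion = 3502 / 8878 = 0.39445821 → 39.445821%

39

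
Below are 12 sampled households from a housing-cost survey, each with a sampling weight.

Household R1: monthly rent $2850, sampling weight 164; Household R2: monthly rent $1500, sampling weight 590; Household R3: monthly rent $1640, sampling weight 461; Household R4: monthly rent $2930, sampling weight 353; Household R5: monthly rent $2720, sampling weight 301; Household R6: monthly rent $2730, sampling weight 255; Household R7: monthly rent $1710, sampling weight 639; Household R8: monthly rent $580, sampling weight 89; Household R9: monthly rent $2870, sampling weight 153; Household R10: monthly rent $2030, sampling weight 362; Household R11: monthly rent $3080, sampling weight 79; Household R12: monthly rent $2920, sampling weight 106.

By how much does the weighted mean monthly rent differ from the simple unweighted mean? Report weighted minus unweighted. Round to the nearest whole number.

-177

Unweighted sum = 2850 + 1500 + 1640 + 2930 + 2720 + 2730 + 1710 + 580 + 2870 + 2030 + 3080 + 2920 = 27560
Unweighted mean = 27560 / 12 = 2296.6667
Weighted sum = 7528720
Sum of weights = 164 + 590 + 461 + 353 + 301 + 255 + 639 + 89 + 153 + 362 + 79 + 106 = 3552
Weighted mean = 7528720 / 3552 = 2119.5721
Difference (weighted minus unweighted) = -177.09459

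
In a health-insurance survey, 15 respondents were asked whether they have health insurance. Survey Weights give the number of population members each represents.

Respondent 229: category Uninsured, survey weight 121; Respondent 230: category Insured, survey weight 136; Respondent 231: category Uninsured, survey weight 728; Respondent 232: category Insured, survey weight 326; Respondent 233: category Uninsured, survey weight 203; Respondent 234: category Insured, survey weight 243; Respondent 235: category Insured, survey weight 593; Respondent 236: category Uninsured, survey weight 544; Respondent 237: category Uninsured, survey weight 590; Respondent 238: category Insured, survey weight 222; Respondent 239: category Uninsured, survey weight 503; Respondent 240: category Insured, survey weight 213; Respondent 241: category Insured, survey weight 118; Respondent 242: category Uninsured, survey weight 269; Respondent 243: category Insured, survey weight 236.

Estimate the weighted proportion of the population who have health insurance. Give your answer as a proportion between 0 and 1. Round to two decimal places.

0.41

Sum of weights for 'Insured' = 136 + 326 + 243 + 593 + 222 + 213 + 118 + 236 = 2087
Total weight = 5045
Weighted proportion = 2087 / 5045 = 0.41367691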